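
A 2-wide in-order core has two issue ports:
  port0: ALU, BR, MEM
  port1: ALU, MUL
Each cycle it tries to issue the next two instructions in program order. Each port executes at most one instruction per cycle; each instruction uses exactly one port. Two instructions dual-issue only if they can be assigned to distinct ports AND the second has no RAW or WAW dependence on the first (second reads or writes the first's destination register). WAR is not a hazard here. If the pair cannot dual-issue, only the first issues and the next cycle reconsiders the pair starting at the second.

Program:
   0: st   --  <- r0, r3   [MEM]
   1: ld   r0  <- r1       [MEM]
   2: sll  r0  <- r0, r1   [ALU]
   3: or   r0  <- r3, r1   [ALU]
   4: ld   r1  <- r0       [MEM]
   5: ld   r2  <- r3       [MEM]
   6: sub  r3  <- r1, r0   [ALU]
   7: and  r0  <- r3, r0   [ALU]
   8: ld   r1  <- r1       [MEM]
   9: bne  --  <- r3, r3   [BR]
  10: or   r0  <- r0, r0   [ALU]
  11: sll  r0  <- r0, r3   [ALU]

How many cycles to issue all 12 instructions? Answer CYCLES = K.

t=0 i0:st ; no-port MEM/MEM
t=1 i1:ld ; RAW+WAW r0
t=2 i2:sll ; WAW r0
t=3 i3:or ; RAW r0
t=4 i4:ld ; no-port MEM/MEM
t=5 i5,i6:ld;sub ; pair
t=6 i7,i8:and;ld ; pair
t=7 i9,i10:bne;or ; pair
t=8 i11:sll ; tail

CYCLES = 9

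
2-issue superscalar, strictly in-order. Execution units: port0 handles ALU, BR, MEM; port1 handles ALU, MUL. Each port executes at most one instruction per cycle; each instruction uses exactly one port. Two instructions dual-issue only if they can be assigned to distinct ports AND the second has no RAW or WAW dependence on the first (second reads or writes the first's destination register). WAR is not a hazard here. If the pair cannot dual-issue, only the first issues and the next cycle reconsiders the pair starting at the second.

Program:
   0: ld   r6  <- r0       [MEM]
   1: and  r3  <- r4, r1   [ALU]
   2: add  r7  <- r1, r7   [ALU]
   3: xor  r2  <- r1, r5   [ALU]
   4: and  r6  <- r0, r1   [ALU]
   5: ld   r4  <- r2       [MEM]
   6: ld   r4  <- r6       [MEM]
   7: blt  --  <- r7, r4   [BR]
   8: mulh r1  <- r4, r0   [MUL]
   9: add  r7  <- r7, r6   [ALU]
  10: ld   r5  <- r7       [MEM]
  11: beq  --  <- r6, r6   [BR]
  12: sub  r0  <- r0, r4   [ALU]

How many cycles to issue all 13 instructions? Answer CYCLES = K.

c0: i0&i1 ld.MEM/and.ALU  dual
c1: i2&i3 add.ALU/xor.ALU  dual
c2: i4&i5 and.ALU/ld.MEM  dual
c3: i6 ld.MEM  no-port MEM/BR
c4: i7&i8 blt.BR/mulh.MUL  dual
c5: i9 add.ALU  RAW r7
c6: i10 ld.MEM  no-port MEM/BR
c7: i11&i12 beq.BR/sub.ALU  dual

CYCLES = 8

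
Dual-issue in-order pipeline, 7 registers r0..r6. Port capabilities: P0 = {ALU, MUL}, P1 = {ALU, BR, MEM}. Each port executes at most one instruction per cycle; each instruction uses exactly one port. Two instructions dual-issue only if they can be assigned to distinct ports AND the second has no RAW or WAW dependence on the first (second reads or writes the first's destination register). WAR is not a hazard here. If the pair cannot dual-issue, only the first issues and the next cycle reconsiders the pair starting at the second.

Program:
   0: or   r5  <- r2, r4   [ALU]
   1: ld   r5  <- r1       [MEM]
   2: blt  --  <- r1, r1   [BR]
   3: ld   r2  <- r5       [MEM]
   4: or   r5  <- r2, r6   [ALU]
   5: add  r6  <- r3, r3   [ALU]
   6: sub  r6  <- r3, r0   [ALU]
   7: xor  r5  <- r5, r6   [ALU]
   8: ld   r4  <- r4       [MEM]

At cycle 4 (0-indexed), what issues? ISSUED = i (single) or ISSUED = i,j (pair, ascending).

ISSUED = 4,5

c0: i0 or.ALU  WAW r5
c1: i1 ld.MEM  no-port MEM/BR
c2: i2 blt.BR  no-port BR/MEM
c3: i3 ld.MEM  RAW r2
c4: i4/i5 or.ALU+add.ALU  2-wide
c5: i6 sub.ALU  RAW r6
c6: i7/i8 xor.ALU+ld.MEM  2-wide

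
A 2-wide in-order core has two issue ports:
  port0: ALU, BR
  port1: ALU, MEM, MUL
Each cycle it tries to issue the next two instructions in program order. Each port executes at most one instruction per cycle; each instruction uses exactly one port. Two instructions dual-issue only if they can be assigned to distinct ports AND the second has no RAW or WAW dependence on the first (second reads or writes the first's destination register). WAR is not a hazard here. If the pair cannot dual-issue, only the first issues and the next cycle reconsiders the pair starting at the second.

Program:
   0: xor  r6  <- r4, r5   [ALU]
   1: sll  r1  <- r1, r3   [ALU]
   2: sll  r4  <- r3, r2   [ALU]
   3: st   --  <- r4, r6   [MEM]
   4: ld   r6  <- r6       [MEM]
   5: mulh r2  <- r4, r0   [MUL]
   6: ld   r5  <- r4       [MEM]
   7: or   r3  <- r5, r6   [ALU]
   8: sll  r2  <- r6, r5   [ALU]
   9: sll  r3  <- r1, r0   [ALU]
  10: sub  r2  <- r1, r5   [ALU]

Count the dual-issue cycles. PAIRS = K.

PAIRS = 3

t=0 i0,i1:xor.ALU+sll.ALU ; dual
t=1 i2:sll.ALU ; RAW r4
t=2 i3:st.MEM ; no-port MEM/MEM
t=3 i4:ld.MEM ; no-port MEM/MUL
t=4 i5:mulh.MUL ; no-port MUL/MEM
t=5 i6:ld.MEM ; RAW r5
t=6 i7,i8:or.ALU+sll.ALU ; dual
t=7 i9,i10:sll.ALU+sub.ALU ; dual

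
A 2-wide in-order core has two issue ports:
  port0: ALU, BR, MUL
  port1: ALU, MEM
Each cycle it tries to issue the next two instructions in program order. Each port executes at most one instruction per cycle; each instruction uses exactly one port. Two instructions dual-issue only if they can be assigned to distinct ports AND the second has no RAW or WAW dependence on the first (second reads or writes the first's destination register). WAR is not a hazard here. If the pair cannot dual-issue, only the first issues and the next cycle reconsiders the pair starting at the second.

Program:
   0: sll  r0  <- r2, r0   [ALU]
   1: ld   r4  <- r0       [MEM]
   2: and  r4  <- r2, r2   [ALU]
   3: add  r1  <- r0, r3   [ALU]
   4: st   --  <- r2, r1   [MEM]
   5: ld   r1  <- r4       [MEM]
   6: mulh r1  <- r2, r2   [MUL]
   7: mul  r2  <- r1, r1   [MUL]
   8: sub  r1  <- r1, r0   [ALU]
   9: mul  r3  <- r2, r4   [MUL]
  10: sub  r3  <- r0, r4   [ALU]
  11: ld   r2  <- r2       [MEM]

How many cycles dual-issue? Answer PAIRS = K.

PAIRS = 3

t=0 i0:sll.ALU ; RAW r0
t=1 i1:ld.MEM ; WAW r4
t=2 i2+i3:and.ALU+add.ALU ; dual
t=3 i4:st.MEM ; no-port MEM/MEM
t=4 i5:ld.MEM ; WAW r1
t=5 i6:mulh.MUL ; no-port MUL/MUL
t=6 i7+i8:mul.MUL+sub.ALU ; dual
t=7 i9:mul.MUL ; WAW r3
t=8 i10+i11:sub.ALU+ld.MEM ; dual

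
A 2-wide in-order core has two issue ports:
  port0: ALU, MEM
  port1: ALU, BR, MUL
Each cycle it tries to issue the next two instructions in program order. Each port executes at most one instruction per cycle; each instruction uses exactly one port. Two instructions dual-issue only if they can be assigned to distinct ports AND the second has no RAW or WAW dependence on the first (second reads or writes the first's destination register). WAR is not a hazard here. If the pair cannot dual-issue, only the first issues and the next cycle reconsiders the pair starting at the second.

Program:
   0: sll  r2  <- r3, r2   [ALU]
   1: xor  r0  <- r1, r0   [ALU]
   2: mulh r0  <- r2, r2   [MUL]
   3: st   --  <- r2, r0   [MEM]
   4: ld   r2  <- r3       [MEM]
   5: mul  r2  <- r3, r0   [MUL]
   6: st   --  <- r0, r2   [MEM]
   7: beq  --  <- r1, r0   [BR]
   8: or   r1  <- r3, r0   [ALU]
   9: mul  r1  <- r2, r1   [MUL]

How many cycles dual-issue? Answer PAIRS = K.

  cy0 -> i0&i1 (sll.ALU+xor.ALU) pair
  cy1 -> i2 (mulh.MUL) RAW r0
  cy2 -> i3 (st.MEM) no-port MEM/MEM
  cy3 -> i4 (ld.MEM) WAW r2
  cy4 -> i5 (mul.MUL) RAW r2
  cy5 -> i6&i7 (st.MEM+beq.BR) pair
  cy6 -> i8 (or.ALU) RAW+WAW r1
  cy7 -> i9 (mul.MUL) tail

PAIRS = 2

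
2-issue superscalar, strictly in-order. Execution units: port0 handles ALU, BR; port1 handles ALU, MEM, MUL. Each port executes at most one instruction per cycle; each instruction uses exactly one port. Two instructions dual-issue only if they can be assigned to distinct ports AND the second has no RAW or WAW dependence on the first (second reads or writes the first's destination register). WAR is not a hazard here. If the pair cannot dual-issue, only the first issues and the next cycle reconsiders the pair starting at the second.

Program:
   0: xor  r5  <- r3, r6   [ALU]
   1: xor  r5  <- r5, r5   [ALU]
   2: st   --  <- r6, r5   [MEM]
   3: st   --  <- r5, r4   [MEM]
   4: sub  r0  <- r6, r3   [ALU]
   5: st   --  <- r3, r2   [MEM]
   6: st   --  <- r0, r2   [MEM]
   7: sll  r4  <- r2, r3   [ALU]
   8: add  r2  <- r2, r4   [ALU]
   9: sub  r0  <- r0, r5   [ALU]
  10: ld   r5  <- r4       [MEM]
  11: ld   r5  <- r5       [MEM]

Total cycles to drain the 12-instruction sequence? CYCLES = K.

t=0 i0:xor ; RAW+WAW r5
t=1 i1:xor ; RAW r5
t=2 i2:st ; no-port MEM/MEM
t=3 i3/i4:st;sub ; dual
t=4 i5:st ; no-port MEM/MEM
t=5 i6/i7:st;sll ; dual
t=6 i8/i9:add;sub ; dual
t=7 i10:ld ; no-port MEM/MEM
t=8 i11:ld ; tail

CYCLES = 9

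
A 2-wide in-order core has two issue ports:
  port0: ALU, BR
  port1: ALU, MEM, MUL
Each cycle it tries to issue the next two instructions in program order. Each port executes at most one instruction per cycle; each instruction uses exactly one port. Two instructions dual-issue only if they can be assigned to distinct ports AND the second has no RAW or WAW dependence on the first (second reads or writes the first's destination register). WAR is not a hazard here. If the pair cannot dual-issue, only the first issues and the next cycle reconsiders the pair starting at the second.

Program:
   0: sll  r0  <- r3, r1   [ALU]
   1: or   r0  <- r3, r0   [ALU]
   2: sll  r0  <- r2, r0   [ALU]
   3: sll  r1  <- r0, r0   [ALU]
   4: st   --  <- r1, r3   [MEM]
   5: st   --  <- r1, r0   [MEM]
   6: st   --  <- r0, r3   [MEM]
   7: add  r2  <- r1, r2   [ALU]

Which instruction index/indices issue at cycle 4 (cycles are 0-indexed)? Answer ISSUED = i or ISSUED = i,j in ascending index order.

ISSUED = 4

t=0 i0:sll ; RAW+WAW r0
t=1 i1:or ; RAW+WAW r0
t=2 i2:sll ; RAW r0
t=3 i3:sll ; RAW r1
t=4 i4:st ; no-port MEM/MEM
t=5 i5:st ; no-port MEM/MEM
t=6 i6,i7:st;add ; 2-wide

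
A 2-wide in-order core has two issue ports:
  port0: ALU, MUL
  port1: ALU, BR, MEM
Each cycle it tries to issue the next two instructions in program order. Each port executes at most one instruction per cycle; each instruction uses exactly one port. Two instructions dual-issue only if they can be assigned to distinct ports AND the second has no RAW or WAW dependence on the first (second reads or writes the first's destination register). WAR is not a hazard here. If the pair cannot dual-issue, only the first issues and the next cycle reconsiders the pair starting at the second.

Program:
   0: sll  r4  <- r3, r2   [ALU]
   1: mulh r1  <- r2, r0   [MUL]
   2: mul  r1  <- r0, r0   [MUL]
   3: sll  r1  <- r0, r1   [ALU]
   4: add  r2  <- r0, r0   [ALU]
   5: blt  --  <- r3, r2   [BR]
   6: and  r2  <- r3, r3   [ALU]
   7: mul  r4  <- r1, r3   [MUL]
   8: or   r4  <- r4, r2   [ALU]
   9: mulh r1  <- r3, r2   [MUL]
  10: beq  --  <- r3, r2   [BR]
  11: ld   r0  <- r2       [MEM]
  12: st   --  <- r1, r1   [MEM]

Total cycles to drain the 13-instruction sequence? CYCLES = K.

0. sll.ALU/mulh.MUL @i0&i1  | dual
1. mul.MUL @i2  | RAW+WAW r1
2. sll.ALU/add.ALU @i3&i4  | dual
3. blt.BR/and.ALU @i5&i6  | dual
4. mul.MUL @i7  | RAW+WAW r4
5. or.ALU/mulh.MUL @i8&i9  | dual
6. beq.BR @i10  | no-port BR/MEM
7. ld.MEM @i11  | no-port MEM/MEM
8. st.MEM @i12  | tail

CYCLES = 9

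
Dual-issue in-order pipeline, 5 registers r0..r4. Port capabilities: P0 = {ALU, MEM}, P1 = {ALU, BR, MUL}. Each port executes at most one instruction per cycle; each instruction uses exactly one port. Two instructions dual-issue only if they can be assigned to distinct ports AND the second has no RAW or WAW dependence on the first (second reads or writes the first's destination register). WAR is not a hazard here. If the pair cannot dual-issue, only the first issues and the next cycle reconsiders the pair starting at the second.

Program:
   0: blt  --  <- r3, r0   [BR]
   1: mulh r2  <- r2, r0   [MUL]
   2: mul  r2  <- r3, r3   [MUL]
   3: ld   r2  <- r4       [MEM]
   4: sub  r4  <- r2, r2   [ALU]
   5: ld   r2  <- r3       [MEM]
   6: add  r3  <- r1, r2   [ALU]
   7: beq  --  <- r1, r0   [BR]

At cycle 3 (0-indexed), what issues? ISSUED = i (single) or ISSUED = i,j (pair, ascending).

#0 head=0: blt i0 no-port BR/MUL
#1 head=1: mulh i1 no-port MUL/MUL
#2 head=2: mul i2 WAW r2
#3 head=3: ld i3 RAW r2
#4 head=4: sub;ld i4/i5 2-wide
#5 head=6: add;beq i6/i7 2-wide

ISSUED = 3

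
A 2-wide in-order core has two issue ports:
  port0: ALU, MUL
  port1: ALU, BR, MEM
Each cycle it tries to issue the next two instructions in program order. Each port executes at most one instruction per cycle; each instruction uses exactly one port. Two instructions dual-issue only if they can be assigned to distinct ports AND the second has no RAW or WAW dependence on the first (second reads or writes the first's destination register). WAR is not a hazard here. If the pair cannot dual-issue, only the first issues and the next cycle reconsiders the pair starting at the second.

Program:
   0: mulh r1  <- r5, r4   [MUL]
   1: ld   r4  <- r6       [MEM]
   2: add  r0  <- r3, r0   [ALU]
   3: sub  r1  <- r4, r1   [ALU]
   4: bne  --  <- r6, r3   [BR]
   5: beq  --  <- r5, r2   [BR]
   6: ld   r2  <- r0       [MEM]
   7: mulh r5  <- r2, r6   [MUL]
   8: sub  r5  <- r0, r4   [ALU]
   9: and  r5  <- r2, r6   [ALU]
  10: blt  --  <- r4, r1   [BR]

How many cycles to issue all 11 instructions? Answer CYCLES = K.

CYCLES = 8

#0 head=0: mulh.MUL+ld.MEM i0,i1 dual
#1 head=2: add.ALU+sub.ALU i2,i3 dual
#2 head=4: bne.BR i4 no-port BR/BR
#3 head=5: beq.BR i5 no-port BR/MEM
#4 head=6: ld.MEM i6 RAW r2
#5 head=7: mulh.MUL i7 WAW r5
#6 head=8: sub.ALU i8 WAW r5
#7 head=9: and.ALU+blt.BR i9,i10 dual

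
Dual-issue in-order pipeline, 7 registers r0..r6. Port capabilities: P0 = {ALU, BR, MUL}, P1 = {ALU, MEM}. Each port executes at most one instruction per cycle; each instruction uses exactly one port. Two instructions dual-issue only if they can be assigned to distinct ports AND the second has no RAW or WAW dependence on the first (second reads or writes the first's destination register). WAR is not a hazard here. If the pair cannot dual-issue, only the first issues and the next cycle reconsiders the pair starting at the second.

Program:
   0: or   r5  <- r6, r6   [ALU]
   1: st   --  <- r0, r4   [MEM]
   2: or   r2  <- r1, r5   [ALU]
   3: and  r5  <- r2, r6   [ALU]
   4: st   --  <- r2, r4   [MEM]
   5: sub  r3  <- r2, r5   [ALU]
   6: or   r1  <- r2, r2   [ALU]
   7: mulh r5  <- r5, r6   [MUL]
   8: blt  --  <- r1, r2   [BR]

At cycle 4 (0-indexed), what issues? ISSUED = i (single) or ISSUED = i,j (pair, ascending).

ISSUED = 7

c0: i0/i1 or.ALU st.MEM  dual
c1: i2 or.ALU  RAW r2
c2: i3/i4 and.ALU st.MEM  dual
c3: i5/i6 sub.ALU or.ALU  dual
c4: i7 mulh.MUL  no-port MUL/BR
c5: i8 blt.BR  tail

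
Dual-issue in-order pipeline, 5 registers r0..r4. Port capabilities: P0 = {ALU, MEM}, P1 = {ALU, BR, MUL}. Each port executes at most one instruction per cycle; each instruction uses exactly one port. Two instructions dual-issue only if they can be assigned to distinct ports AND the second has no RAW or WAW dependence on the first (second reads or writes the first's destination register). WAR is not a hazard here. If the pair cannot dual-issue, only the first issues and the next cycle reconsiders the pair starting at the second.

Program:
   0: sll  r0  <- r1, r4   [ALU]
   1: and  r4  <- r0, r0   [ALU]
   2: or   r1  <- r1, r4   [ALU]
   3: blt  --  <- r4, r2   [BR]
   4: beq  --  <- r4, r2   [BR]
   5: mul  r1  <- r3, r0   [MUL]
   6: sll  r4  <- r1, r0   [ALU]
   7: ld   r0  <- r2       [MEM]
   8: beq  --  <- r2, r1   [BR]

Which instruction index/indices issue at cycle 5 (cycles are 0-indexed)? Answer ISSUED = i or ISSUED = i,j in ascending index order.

ISSUED = 6,7

0. sll @i0  | RAW r0
1. and @i1  | RAW r4
2. or/blt @i2/i3  | pair
3. beq @i4  | no-port BR/MUL
4. mul @i5  | RAW r1
5. sll/ld @i6/i7  | pair
6. beq @i8  | tail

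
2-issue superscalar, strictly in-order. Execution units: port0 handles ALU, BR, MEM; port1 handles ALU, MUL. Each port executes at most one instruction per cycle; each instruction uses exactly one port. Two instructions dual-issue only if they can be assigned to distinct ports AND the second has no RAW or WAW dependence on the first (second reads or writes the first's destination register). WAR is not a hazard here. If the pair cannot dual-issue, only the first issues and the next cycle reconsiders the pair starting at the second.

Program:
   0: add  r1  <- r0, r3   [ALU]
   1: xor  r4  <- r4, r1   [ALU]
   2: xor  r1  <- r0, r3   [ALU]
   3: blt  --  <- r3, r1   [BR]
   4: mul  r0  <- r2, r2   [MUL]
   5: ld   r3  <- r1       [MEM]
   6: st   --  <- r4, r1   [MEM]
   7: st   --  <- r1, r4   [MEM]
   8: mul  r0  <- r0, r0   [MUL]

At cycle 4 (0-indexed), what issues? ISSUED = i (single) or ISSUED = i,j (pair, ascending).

[0] i0  add.ALU  -- RAW r1
[1] i1/i2  xor.ALU+xor.ALU  -- dual
[2] i3/i4  blt.BR+mul.MUL  -- dual
[3] i5  ld.MEM  -- no-port MEM/MEM
[4] i6  st.MEM  -- no-port MEM/MEM
[5] i7/i8  st.MEM+mul.MUL  -- dual

ISSUED = 6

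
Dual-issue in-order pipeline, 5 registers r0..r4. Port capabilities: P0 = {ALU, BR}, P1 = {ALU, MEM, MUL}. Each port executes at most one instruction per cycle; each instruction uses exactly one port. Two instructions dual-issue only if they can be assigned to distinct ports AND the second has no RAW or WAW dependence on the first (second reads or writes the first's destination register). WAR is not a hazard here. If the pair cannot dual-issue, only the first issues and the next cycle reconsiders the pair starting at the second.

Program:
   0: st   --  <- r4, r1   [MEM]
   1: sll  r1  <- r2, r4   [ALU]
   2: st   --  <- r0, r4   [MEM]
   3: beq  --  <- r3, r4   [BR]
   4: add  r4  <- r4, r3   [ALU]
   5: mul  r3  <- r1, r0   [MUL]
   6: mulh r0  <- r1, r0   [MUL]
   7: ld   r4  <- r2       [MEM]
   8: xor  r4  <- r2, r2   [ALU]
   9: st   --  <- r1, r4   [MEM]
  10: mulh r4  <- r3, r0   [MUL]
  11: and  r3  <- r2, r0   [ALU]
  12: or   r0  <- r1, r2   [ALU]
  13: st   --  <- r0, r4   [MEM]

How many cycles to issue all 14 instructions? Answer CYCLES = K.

CYCLES = 10

[0] i0/i1  st sll  -- 2-wide
[1] i2/i3  st beq  -- 2-wide
[2] i4/i5  add mul  -- 2-wide
[3] i6  mulh  -- no-port MUL/MEM
[4] i7  ld  -- WAW r4
[5] i8  xor  -- RAW r4
[6] i9  st  -- no-port MEM/MUL
[7] i10/i11  mulh and  -- 2-wide
[8] i12  or  -- RAW r0
[9] i13  st  -- tail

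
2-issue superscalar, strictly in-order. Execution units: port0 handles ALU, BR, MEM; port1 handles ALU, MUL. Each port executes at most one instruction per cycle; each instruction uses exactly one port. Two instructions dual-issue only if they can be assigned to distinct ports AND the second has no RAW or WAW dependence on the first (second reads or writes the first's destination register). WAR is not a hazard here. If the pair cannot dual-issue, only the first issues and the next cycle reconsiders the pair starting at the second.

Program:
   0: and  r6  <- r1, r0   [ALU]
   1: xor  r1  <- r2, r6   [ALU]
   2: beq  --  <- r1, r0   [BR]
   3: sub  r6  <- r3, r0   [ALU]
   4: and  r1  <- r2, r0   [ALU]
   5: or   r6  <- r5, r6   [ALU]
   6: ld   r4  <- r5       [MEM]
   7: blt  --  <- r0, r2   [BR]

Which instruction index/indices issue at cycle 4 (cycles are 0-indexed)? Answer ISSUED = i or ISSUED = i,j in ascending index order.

c0: i0 and.ALU  RAW r6
c1: i1 xor.ALU  RAW r1
c2: i2+i3 beq.BR;sub.ALU  2-wide
c3: i4+i5 and.ALU;or.ALU  2-wide
c4: i6 ld.MEM  no-port MEM/BR
c5: i7 blt.BR  tail

ISSUED = 6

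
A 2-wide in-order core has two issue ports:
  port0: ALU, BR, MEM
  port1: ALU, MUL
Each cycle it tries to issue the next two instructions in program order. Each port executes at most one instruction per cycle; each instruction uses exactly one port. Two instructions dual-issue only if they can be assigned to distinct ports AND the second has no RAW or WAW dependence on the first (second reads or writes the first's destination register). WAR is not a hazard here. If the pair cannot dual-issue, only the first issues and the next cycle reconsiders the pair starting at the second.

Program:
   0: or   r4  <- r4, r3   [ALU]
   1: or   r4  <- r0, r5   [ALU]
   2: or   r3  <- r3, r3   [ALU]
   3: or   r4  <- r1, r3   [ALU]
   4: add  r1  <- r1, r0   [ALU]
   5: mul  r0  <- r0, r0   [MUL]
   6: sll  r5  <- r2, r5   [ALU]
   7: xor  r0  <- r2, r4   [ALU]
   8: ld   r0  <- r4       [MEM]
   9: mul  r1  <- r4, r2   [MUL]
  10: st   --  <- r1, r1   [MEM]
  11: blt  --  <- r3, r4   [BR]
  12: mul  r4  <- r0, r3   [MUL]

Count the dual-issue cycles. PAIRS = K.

PAIRS = 5

#0 head=0: or.ALU i0 WAW r4
#1 head=1: or.ALU/or.ALU i1&i2 2-wide
#2 head=3: or.ALU/add.ALU i3&i4 2-wide
#3 head=5: mul.MUL/sll.ALU i5&i6 2-wide
#4 head=7: xor.ALU i7 WAW r0
#5 head=8: ld.MEM/mul.MUL i8&i9 2-wide
#6 head=10: st.MEM i10 no-port MEM/BR
#7 head=11: blt.BR/mul.MUL i11&i12 2-wide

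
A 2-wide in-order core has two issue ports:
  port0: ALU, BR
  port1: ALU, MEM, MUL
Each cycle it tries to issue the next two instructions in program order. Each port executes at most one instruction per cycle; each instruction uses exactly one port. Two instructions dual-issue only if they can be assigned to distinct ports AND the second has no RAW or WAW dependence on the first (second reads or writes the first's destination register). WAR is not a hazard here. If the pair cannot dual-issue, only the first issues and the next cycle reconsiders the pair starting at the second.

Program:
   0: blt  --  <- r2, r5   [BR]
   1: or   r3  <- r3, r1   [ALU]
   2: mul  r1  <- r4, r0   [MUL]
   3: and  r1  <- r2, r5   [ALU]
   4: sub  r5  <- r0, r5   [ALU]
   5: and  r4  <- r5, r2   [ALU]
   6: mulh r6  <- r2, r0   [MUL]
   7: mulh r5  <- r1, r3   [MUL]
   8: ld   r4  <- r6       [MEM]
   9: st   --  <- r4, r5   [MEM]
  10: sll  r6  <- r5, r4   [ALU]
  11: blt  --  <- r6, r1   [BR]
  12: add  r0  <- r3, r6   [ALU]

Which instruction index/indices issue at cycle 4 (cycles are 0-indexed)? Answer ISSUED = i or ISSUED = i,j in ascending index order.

0. blt/or @i0/i1  | pair
1. mul @i2  | WAW r1
2. and/sub @i3/i4  | pair
3. and/mulh @i5/i6  | pair
4. mulh @i7  | no-port MUL/MEM
5. ld @i8  | no-port MEM/MEM
6. st/sll @i9/i10  | pair
7. blt/add @i11/i12  | pair

ISSUED = 7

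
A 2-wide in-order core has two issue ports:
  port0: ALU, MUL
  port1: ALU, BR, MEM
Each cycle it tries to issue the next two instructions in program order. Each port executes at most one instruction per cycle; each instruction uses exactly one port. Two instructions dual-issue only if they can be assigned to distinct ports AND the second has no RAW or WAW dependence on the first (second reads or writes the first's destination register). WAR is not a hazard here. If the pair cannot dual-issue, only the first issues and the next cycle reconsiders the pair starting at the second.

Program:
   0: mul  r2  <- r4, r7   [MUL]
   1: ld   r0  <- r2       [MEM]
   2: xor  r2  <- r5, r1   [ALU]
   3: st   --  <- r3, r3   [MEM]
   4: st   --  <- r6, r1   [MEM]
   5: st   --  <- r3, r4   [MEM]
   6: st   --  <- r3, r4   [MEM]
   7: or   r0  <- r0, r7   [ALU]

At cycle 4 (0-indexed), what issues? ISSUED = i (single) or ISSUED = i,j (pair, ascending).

ISSUED = 5

t=0 i0:mul.MUL ; RAW r2
t=1 i1&i2:ld.MEM;xor.ALU ; 2-wide
t=2 i3:st.MEM ; no-port MEM/MEM
t=3 i4:st.MEM ; no-port MEM/MEM
t=4 i5:st.MEM ; no-port MEM/MEM
t=5 i6&i7:st.MEM;or.ALU ; 2-wide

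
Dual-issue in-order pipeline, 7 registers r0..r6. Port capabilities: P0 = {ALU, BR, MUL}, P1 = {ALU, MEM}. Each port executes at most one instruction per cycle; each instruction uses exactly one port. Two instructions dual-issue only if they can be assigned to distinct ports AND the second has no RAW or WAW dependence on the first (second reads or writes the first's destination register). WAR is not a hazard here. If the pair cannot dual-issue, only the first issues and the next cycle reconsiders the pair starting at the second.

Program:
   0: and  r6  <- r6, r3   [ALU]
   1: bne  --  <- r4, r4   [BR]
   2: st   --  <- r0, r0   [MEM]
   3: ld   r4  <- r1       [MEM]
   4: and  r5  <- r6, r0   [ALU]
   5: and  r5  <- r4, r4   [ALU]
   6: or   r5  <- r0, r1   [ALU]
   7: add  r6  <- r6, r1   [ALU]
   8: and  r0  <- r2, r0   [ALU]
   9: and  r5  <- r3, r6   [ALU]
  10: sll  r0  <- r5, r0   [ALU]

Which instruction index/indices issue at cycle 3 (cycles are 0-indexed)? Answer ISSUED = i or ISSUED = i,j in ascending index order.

t=0 i0+i1:and.ALU+bne.BR ; 2-wide
t=1 i2:st.MEM ; no-port MEM/MEM
t=2 i3+i4:ld.MEM+and.ALU ; 2-wide
t=3 i5:and.ALU ; WAW r5
t=4 i6+i7:or.ALU+add.ALU ; 2-wide
t=5 i8+i9:and.ALU+and.ALU ; 2-wide
t=6 i10:sll.ALU ; tail

ISSUED = 5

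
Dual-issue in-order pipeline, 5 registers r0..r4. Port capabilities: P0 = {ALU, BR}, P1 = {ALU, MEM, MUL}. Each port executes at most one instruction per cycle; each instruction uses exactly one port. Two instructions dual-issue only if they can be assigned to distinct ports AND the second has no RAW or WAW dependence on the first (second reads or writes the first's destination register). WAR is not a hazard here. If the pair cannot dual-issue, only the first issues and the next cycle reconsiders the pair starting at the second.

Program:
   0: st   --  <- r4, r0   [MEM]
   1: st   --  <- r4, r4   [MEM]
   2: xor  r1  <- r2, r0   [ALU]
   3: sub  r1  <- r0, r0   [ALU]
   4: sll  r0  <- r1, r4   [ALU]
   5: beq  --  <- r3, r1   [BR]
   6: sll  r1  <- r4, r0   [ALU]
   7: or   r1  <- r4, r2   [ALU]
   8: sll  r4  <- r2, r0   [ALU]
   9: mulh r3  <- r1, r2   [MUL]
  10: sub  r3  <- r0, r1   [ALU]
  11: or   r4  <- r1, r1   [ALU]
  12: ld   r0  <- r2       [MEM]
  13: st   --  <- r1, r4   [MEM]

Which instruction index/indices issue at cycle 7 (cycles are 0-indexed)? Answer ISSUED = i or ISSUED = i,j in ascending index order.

t=0 i0:st.MEM ; no-port MEM/MEM
t=1 i1+i2:st.MEM/xor.ALU ; pair
t=2 i3:sub.ALU ; RAW r1
t=3 i4+i5:sll.ALU/beq.BR ; pair
t=4 i6:sll.ALU ; WAW r1
t=5 i7+i8:or.ALU/sll.ALU ; pair
t=6 i9:mulh.MUL ; WAW r3
t=7 i10+i11:sub.ALU/or.ALU ; pair
t=8 i12:ld.MEM ; no-port MEM/MEM
t=9 i13:st.MEM ; tail

ISSUED = 10,11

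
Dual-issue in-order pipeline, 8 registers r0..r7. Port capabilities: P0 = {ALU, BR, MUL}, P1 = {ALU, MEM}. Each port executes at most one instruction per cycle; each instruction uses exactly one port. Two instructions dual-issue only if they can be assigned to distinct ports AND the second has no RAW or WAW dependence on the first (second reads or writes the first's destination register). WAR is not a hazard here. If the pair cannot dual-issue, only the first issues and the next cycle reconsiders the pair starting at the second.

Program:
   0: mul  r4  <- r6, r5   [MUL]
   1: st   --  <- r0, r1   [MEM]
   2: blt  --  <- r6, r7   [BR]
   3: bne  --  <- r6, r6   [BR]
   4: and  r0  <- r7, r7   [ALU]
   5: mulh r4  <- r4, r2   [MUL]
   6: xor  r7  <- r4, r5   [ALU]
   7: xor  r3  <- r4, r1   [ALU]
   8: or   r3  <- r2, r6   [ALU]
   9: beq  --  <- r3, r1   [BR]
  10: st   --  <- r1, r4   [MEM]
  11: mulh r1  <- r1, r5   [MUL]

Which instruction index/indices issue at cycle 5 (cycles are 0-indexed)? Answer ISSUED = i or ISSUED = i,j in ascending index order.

ISSUED = 8

[0] i0&i1  mul.MUL;st.MEM  -- 2-wide
[1] i2  blt.BR  -- no-port BR/BR
[2] i3&i4  bne.BR;and.ALU  -- 2-wide
[3] i5  mulh.MUL  -- RAW r4
[4] i6&i7  xor.ALU;xor.ALU  -- 2-wide
[5] i8  or.ALU  -- RAW r3
[6] i9&i10  beq.BR;st.MEM  -- 2-wide
[7] i11  mulh.MUL  -- tail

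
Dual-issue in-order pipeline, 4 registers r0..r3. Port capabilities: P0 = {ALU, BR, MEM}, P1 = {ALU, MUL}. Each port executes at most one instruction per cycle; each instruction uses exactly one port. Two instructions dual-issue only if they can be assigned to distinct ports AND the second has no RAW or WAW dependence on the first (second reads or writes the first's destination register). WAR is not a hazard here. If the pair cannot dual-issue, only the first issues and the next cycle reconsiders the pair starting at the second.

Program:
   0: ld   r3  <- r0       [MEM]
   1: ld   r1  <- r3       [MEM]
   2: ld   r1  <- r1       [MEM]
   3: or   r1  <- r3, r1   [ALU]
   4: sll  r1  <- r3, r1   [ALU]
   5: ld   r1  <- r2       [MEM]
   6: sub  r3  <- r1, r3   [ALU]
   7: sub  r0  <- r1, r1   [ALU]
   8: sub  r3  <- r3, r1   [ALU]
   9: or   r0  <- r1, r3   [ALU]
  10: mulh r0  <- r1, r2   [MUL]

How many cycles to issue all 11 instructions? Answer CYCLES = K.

CYCLES = 10

0. ld @i0  | no-port MEM/MEM
1. ld @i1  | no-port MEM/MEM
2. ld @i2  | RAW+WAW r1
3. or @i3  | RAW+WAW r1
4. sll @i4  | WAW r1
5. ld @i5  | RAW r1
6. sub sub @i6+i7  | 2-wide
7. sub @i8  | RAW r3
8. or @i9  | WAW r0
9. mulh @i10  | tail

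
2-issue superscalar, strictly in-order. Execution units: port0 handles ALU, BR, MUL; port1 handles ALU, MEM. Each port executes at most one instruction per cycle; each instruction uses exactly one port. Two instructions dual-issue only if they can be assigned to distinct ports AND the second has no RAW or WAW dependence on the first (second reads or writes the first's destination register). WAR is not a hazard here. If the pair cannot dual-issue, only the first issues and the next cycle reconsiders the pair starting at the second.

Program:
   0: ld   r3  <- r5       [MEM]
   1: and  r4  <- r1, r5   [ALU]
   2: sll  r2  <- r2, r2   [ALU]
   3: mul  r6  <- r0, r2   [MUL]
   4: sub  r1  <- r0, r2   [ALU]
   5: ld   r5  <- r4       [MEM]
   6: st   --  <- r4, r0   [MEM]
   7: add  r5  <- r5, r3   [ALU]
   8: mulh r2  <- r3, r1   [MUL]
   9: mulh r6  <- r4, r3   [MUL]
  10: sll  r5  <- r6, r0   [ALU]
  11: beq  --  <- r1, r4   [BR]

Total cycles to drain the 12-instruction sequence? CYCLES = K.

c0: i0&i1 ld;and  dual
c1: i2 sll  RAW r2
c2: i3&i4 mul;sub  dual
c3: i5 ld  no-port MEM/MEM
c4: i6&i7 st;add  dual
c5: i8 mulh  no-port MUL/MUL
c6: i9 mulh  RAW r6
c7: i10&i11 sll;beq  dual

CYCLES = 8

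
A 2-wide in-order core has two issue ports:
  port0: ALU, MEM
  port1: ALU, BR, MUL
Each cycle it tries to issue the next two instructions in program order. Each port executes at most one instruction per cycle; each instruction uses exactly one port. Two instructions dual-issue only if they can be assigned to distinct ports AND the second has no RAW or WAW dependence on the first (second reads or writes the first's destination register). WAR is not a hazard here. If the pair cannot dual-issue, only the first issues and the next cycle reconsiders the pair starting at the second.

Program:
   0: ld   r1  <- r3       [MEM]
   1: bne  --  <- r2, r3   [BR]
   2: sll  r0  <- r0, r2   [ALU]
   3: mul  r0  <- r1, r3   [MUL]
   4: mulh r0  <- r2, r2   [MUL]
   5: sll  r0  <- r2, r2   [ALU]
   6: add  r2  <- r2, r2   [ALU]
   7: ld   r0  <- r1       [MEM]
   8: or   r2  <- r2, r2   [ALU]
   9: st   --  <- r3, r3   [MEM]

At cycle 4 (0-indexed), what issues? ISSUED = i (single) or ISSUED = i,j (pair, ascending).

c0: i0/i1 ld.MEM+bne.BR  2-wide
c1: i2 sll.ALU  WAW r0
c2: i3 mul.MUL  no-port MUL/MUL
c3: i4 mulh.MUL  WAW r0
c4: i5/i6 sll.ALU+add.ALU  2-wide
c5: i7/i8 ld.MEM+or.ALU  2-wide
c6: i9 st.MEM  tail

ISSUED = 5,6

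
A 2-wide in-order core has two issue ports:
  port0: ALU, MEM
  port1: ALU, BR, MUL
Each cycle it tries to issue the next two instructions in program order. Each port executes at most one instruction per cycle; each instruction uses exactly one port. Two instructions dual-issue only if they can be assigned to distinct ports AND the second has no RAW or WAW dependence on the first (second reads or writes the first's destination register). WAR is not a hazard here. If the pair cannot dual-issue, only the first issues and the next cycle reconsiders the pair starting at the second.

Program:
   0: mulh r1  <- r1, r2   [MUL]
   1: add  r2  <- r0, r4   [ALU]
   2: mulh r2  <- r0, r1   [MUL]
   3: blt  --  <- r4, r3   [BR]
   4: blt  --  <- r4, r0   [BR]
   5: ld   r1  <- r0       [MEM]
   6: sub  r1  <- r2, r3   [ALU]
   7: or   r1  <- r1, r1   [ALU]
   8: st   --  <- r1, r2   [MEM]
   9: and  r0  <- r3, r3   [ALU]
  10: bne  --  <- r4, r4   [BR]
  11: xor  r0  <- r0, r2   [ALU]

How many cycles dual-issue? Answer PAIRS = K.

PAIRS = 4

[0] i0,i1  mulh.MUL;add.ALU  -- dual
[1] i2  mulh.MUL  -- no-port MUL/BR
[2] i3  blt.BR  -- no-port BR/BR
[3] i4,i5  blt.BR;ld.MEM  -- dual
[4] i6  sub.ALU  -- RAW+WAW r1
[5] i7  or.ALU  -- RAW r1
[6] i8,i9  st.MEM;and.ALU  -- dual
[7] i10,i11  bne.BR;xor.ALU  -- dual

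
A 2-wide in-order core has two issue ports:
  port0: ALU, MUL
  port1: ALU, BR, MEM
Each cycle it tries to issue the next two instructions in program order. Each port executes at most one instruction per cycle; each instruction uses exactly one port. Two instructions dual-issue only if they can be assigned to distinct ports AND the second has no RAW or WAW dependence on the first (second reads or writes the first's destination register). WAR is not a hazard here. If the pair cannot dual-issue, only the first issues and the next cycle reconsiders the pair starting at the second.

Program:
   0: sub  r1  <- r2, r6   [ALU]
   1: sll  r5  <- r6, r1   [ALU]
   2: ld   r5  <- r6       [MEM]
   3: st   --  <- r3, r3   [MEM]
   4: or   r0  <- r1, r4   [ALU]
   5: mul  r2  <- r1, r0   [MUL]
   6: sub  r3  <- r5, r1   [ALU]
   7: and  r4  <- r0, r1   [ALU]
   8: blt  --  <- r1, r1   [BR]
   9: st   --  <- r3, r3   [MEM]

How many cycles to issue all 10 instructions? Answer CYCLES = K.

CYCLES = 7

t=0 i0:sub.ALU ; RAW r1
t=1 i1:sll.ALU ; WAW r5
t=2 i2:ld.MEM ; no-port MEM/MEM
t=3 i3&i4:st.MEM;or.ALU ; 2-wide
t=4 i5&i6:mul.MUL;sub.ALU ; 2-wide
t=5 i7&i8:and.ALU;blt.BR ; 2-wide
t=6 i9:st.MEM ; tail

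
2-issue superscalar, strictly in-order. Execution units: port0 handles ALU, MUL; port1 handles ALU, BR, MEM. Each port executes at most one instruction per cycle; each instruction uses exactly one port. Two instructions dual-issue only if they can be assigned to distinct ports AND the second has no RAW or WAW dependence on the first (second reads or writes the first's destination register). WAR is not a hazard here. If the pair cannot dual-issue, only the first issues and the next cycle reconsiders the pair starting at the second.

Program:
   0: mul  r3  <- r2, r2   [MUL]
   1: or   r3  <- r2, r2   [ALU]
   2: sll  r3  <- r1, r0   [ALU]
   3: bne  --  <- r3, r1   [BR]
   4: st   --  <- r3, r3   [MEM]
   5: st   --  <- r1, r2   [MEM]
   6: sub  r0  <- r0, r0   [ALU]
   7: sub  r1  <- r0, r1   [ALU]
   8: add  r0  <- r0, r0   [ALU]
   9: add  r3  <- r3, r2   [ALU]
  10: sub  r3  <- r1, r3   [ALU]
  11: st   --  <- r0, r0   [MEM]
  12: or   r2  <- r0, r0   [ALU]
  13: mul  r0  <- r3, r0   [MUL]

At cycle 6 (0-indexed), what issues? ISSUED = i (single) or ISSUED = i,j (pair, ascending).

ISSUED = 7,8

#0 head=0: mul.MUL i0 WAW r3
#1 head=1: or.ALU i1 WAW r3
#2 head=2: sll.ALU i2 RAW r3
#3 head=3: bne.BR i3 no-port BR/MEM
#4 head=4: st.MEM i4 no-port MEM/MEM
#5 head=5: st.MEM+sub.ALU i5&i6 dual
#6 head=7: sub.ALU+add.ALU i7&i8 dual
#7 head=9: add.ALU i9 RAW+WAW r3
#8 head=10: sub.ALU+st.MEM i10&i11 dual
#9 head=12: or.ALU+mul.MUL i12&i13 dual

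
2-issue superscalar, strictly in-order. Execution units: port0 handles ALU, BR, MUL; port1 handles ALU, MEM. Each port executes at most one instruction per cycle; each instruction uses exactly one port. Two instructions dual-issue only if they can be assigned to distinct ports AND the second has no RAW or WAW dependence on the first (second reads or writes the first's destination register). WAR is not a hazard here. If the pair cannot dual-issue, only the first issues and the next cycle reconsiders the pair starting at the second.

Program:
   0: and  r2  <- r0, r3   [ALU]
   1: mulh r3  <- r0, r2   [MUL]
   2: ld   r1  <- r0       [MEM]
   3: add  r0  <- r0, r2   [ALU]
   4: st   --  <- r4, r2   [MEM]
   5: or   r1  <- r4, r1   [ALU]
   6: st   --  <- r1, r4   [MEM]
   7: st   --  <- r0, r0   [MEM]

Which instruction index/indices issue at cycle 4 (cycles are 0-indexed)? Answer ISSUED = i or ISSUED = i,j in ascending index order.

ISSUED = 6

t=0 i0:and ; RAW r2
t=1 i1,i2:mulh/ld ; 2-wide
t=2 i3,i4:add/st ; 2-wide
t=3 i5:or ; RAW r1
t=4 i6:st ; no-port MEM/MEM
t=5 i7:st ; tail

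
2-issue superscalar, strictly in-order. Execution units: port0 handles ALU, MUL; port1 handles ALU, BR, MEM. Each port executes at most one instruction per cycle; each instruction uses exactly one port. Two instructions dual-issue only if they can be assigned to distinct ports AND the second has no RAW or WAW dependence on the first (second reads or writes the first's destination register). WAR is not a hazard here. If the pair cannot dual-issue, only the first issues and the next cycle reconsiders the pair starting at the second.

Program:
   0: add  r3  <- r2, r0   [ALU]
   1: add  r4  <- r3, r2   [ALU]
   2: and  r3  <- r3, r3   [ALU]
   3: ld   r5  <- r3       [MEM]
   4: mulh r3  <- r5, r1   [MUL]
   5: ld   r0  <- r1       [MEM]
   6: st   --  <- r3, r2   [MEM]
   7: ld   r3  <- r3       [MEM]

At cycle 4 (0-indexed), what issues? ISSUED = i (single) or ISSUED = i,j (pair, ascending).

[0] i0  add.ALU  -- RAW r3
[1] i1,i2  add.ALU+and.ALU  -- 2-wide
[2] i3  ld.MEM  -- RAW r5
[3] i4,i5  mulh.MUL+ld.MEM  -- 2-wide
[4] i6  st.MEM  -- no-port MEM/MEM
[5] i7  ld.MEM  -- tail

ISSUED = 6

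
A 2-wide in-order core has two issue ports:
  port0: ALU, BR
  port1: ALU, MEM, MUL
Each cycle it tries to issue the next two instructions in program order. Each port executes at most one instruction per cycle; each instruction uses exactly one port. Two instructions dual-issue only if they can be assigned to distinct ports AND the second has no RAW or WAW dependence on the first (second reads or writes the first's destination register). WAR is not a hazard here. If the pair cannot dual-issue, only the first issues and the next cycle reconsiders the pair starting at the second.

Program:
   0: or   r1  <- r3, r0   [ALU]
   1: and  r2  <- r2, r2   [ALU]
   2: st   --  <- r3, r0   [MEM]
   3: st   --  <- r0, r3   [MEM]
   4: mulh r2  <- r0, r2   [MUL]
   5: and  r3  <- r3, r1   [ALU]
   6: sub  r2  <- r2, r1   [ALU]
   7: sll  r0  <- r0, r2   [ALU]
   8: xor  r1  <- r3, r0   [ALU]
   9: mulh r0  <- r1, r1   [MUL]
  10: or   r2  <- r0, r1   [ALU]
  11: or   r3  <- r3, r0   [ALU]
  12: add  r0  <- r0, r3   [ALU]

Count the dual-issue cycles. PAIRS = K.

#0 head=0: or.ALU;and.ALU i0&i1 2-wide
#1 head=2: st.MEM i2 no-port MEM/MEM
#2 head=3: st.MEM i3 no-port MEM/MUL
#3 head=4: mulh.MUL;and.ALU i4&i5 2-wide
#4 head=6: sub.ALU i6 RAW r2
#5 head=7: sll.ALU i7 RAW r0
#6 head=8: xor.ALU i8 RAW r1
#7 head=9: mulh.MUL i9 RAW r0
#8 head=10: or.ALU;or.ALU i10&i11 2-wide
#9 head=12: add.ALU i12 tail

PAIRS = 3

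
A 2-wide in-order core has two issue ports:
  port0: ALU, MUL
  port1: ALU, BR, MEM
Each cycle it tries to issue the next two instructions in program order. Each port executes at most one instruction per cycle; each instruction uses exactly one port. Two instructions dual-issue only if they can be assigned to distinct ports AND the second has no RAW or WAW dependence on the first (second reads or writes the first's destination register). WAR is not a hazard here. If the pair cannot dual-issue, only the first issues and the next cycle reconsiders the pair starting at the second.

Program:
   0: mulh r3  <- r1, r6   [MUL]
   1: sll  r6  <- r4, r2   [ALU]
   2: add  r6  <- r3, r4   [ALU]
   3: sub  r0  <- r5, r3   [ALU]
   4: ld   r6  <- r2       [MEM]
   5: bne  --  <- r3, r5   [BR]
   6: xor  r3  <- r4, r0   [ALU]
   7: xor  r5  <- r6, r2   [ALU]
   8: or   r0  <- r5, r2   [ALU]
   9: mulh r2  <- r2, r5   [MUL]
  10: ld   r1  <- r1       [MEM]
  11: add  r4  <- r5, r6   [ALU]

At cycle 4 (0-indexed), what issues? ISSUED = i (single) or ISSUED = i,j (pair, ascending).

[0] i0,i1  mulh;sll  -- dual
[1] i2,i3  add;sub  -- dual
[2] i4  ld  -- no-port MEM/BR
[3] i5,i6  bne;xor  -- dual
[4] i7  xor  -- RAW r5
[5] i8,i9  or;mulh  -- dual
[6] i10,i11  ld;add  -- dual

ISSUED = 7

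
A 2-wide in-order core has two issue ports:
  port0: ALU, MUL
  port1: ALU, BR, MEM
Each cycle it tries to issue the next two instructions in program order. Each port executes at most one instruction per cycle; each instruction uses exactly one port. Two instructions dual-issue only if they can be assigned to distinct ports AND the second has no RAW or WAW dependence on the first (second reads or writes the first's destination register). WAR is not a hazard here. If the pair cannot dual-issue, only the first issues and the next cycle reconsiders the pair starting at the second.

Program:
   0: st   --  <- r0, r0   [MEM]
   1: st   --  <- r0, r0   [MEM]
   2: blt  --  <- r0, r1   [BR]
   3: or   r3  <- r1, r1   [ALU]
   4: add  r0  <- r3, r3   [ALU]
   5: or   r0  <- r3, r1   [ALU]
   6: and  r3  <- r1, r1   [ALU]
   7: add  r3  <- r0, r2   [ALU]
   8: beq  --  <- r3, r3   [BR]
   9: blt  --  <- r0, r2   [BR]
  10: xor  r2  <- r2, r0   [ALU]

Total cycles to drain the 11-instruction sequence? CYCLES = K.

CYCLES = 8

[0] i0  st.MEM  -- no-port MEM/MEM
[1] i1  st.MEM  -- no-port MEM/BR
[2] i2+i3  blt.BR or.ALU  -- 2-wide
[3] i4  add.ALU  -- WAW r0
[4] i5+i6  or.ALU and.ALU  -- 2-wide
[5] i7  add.ALU  -- RAW r3
[6] i8  beq.BR  -- no-port BR/BR
[7] i9+i10  blt.BR xor.ALU  -- 2-wide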